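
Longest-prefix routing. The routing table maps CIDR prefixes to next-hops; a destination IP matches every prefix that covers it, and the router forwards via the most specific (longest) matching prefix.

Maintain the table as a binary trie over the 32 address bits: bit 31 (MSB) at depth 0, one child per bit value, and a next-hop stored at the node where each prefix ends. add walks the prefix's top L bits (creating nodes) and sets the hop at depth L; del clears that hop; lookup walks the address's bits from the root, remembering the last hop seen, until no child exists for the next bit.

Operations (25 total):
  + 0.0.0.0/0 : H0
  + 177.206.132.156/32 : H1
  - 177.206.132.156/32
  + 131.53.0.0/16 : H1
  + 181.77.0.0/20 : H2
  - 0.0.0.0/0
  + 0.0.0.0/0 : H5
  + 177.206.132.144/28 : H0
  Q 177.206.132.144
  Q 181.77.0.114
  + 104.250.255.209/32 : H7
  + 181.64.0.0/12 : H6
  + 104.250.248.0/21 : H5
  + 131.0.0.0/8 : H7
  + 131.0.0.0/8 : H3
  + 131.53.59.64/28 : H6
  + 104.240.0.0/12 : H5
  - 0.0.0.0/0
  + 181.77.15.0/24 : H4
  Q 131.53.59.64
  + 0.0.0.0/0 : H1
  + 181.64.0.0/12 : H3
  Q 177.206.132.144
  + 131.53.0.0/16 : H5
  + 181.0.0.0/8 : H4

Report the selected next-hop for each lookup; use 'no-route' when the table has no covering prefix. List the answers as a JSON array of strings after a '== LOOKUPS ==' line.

Process each operation:
  + 0.0.0.0/0 (H0) depth=0
  + 177.206.132.156/32 (H1) depth=32
  - 177.206.132.156/32 clear@32
  + 131.53.0.0/16 (H1) depth=16
  + 181.77.0.0/20 (H2) depth=20
  - 0.0.0.0/0 clear@0
  + 0.0.0.0/0 (H5) depth=0
  + 177.206.132.144/28 (H0) depth=28
  Q 177.206.132.144: descend 1011000111001110100001001001 ; hops seen [H5,H0] ; pick H0
  Q 181.77.0.114: descend 10110101010011010000 ; hops seen [H5,H2] ; pick H2
  + 104.250.255.209/32 (H7) depth=32
  + 181.64.0.0/12 (H6) depth=12
  + 104.250.248.0/21 (H5) depth=21
  + 131.0.0.0/8 (H7) depth=8
  + 131.0.0.0/8 (H3) depth=8
  + 131.53.59.64/28 (H6) depth=28
  + 104.240.0.0/12 (H5) depth=12
  - 0.0.0.0/0 clear@0
  + 181.77.15.0/24 (H4) depth=24
  Q 131.53.59.64: descend 1000001100110101001110110100 ; hops seen [H3,H1,H6] ; pick H6
  + 0.0.0.0/0 (H1) depth=0
  + 181.64.0.0/12 (H3) depth=12
  Q 177.206.132.144: descend 1011000111001110100001001001 ; hops seen [H1,H0] ; pick H0
  + 131.53.0.0/16 (H5) depth=16
  + 181.0.0.0/8 (H4) depth=8

== LOOKUPS ==
["H0","H2","H6","H0"]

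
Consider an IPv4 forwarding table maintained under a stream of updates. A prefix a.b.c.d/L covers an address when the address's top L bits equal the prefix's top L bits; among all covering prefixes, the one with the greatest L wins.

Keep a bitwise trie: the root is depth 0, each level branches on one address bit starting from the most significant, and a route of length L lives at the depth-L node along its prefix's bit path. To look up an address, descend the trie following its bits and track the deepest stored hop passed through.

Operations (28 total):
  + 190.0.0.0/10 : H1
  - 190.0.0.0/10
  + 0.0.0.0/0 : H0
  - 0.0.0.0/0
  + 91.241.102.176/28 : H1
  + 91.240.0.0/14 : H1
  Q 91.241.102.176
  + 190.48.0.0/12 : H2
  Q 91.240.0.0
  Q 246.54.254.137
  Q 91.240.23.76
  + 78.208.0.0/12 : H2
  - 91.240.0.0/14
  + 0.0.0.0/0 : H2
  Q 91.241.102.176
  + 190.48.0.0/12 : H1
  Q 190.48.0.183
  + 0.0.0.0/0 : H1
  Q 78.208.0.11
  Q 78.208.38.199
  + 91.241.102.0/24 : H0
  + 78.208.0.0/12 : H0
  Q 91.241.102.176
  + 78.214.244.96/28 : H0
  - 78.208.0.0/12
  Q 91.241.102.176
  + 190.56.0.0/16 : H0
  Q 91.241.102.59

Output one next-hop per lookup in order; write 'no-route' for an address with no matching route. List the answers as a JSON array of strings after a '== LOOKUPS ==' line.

Process each operation:
  + 190.0.0.0/10 (H1) depth=10
  - 190.0.0.0/10 clear@10
  + 0.0.0.0/0 (H0) depth=0
  - 0.0.0.0/0 clear@0
  + 91.241.102.176/28 (H1) depth=28
  + 91.240.0.0/14 (H1) depth=14
  ? 91.241.102.176  path d0:-→d1:-→d2:-→d3:-→d4:-→d5:-→d6:-→d7:-→d8:-→d9:-→d10:-→d11:-→d12:-→d13:-→d14:H1→d15:-→d16:-→d17:-→d18:-→d19:-→d20:-→d21:-→d22:-→d23:-→d24:-→d25:-→d26:-→d27:-→d28:H1  best=H1
  + 190.48.0.0/12 (H2) depth=12
  ? 91.240.0.0  path d0:-→d1:-→d2:-→d3:-→d4:-→d5:-→d6:-→d7:-→d8:-→d9:-→d10:-→d11:-→d12:-→d13:-→d14:H1→d15:-  best=H1
  ? 246.54.254.137  path d0:-→d1:-  best=no-route
  ? 91.240.23.76  path d0:-→d1:-→d2:-→d3:-→d4:-→d5:-→d6:-→d7:-→d8:-→d9:-→d10:-→d11:-→d12:-→d13:-→d14:H1→d15:-  best=H1
  + 78.208.0.0/12 (H2) depth=12
  - 91.240.0.0/14 clear@14
  + 0.0.0.0/0 (H2) depth=0
  ? 91.241.102.176  path d0:H2→d1:-→d2:-→d3:-→d4:-→d5:-→d6:-→d7:-→d8:-→d9:-→d10:-→d11:-→d12:-→d13:-→d14:-→d15:-→d16:-→d17:-→d18:-→d19:-→d20:-→d21:-→d22:-→d23:-→d24:-→d25:-→d26:-→d27:-→d28:H1  best=H1
  + 190.48.0.0/12 (H1) depth=12
  ? 190.48.0.183  path d0:H2→d1:-→d2:-→d3:-→d4:-→d5:-→d6:-→d7:-→d8:-→d9:-→d10:-→d11:-→d12:H1  best=H1
  + 0.0.0.0/0 (H1) depth=0
  ? 78.208.0.11  path d0:H1→d1:-→d2:-→d3:-→d4:-→d5:-→d6:-→d7:-→d8:-→d9:-→d10:-→d11:-→d12:H2  best=H2
  ? 78.208.38.199  path d0:H1→d1:-→d2:-→d3:-→d4:-→d5:-→d6:-→d7:-→d8:-→d9:-→d10:-→d11:-→d12:H2  best=H2
  + 91.241.102.0/24 (H0) depth=24
  + 78.208.0.0/12 (H0) depth=12
  ? 91.241.102.176  path d0:H1→d1:-→d2:-→d3:-→d4:-→d5:-→d6:-→d7:-→d8:-→d9:-→d10:-→d11:-→d12:-→d13:-→d14:-→d15:-→d16:-→d17:-→d18:-→d19:-→d20:-→d21:-→d22:-→d23:-→d24:H0→d25:-→d26:-→d27:-→d28:H1  best=H1
  + 78.214.244.96/28 (H0) depth=28
  - 78.208.0.0/12 clear@12
  ? 91.241.102.176  path d0:H1→d1:-→d2:-→d3:-→d4:-→d5:-→d6:-→d7:-→d8:-→d9:-→d10:-→d11:-→d12:-→d13:-→d14:-→d15:-→d16:-→d17:-→d18:-→d19:-→d20:-→d21:-→d22:-→d23:-→d24:H0→d25:-→d26:-→d27:-→d28:H1  best=H1
  + 190.56.0.0/16 (H0) depth=16
  ? 91.241.102.59  path d0:H1→d1:-→d2:-→d3:-→d4:-→d5:-→d6:-→d7:-→d8:-→d9:-→d10:-→d11:-→d12:-→d13:-→d14:-→d15:-→d16:-→d17:-→d18:-→d19:-→d20:-→d21:-→d22:-→d23:-→d24:H0  best=H0

== LOOKUPS ==
["H1","H1","no-route","H1","H1","H1","H2","H2","H1","H1","H0"]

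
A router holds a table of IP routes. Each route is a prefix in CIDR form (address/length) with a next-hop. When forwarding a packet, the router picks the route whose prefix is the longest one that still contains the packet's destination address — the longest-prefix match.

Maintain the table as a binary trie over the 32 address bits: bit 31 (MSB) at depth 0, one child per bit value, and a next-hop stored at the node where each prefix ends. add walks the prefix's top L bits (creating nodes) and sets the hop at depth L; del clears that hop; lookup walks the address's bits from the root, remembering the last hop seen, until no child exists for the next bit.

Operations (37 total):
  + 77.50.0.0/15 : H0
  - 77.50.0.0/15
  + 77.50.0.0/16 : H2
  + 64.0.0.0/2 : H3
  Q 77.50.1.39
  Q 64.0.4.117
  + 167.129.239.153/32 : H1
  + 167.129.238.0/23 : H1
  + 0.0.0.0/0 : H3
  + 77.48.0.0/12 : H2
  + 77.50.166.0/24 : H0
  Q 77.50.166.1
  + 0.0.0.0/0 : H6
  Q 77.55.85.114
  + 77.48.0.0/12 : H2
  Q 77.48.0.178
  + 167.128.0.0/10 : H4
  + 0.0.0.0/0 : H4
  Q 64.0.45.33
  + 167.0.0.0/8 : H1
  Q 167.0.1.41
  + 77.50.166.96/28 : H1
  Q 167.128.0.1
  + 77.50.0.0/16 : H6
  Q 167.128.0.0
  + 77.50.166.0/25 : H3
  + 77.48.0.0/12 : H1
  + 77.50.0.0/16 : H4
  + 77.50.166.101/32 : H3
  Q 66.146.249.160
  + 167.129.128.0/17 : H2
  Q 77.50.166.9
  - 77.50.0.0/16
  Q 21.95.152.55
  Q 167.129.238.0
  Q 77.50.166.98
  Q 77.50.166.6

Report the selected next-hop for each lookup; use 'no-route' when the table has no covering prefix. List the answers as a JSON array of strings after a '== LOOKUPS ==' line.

Trace:
  + 77.50.0.0/15 (H0) depth=15
  - 77.50.0.0/15 clear@15
  + 77.50.0.0/16 (H2) depth=16
  + 64.0.0.0/2 (H3) depth=2
  ? 77.50.1.39  path d0:-→d1:-→d2:H3→d3:-→d4:-→d5:-→d6:-→d7:-→d8:-→d9:-→d10:-→d11:-→d12:-→d13:-→d14:-→d15:-→d16:H2  best=H2
  ? 64.0.4.117  path d0:-→d1:-→d2:H3→d3:-→d4:-  best=H3
  + 167.129.239.153/32 (H1) depth=32
  + 167.129.238.0/23 (H1) depth=23
  + 0.0.0.0/0 (H3) depth=0
  + 77.48.0.0/12 (H2) depth=12
  + 77.50.166.0/24 (H0) depth=24
  ? 77.50.166.1  path d0:H3→d1:-→d2:H3→d3:-→d4:-→d5:-→d6:-→d7:-→d8:-→d9:-→d10:-→d11:-→d12:H2→d13:-→d14:-→d15:-→d16:H2→d17:-→d18:-→d19:-→d20:-→d21:-→d22:-→d23:-→d24:H0  best=H0
  + 0.0.0.0/0 (H6) depth=0
  ? 77.55.85.114  path d0:H6→d1:-→d2:H3→d3:-→d4:-→d5:-→d6:-→d7:-→d8:-→d9:-→d10:-→d11:-→d12:H2→d13:-  best=H2
  + 77.48.0.0/12 (H2) depth=12
  ? 77.48.0.178  path d0:H6→d1:-→d2:H3→d3:-→d4:-→d5:-→d6:-→d7:-→d8:-→d9:-→d10:-→d11:-→d12:H2→d13:-→d14:-  best=H2
  + 167.128.0.0/10 (H4) depth=10
  + 0.0.0.0/0 (H4) depth=0
  ? 64.0.45.33  path d0:H4→d1:-→d2:H3→d3:-→d4:-  best=H3
  + 167.0.0.0/8 (H1) depth=8
  ? 167.0.1.41  path d0:H4→d1:-→d2:-→d3:-→d4:-→d5:-→d6:-→d7:-→d8:H1  best=H1
  + 77.50.166.96/28 (H1) depth=28
  ? 167.128.0.1  path d0:H4→d1:-→d2:-→d3:-→d4:-→d5:-→d6:-→d7:-→d8:H1→d9:-→d10:H4→d11:-→d12:-→d13:-→d14:-→d15:-  best=H4
  + 77.50.0.0/16 (H6) depth=16
  ? 167.128.0.0  path d0:H4→d1:-→d2:-→d3:-→d4:-→d5:-→d6:-→d7:-→d8:H1→d9:-→d10:H4→d11:-→d12:-→d13:-→d14:-→d15:-  best=H4
  + 77.50.166.0/25 (H3) depth=25
  + 77.48.0.0/12 (H1) depth=12
  + 77.50.0.0/16 (H4) depth=16
  + 77.50.166.101/32 (H3) depth=32
  ? 66.146.249.160  path d0:H4→d1:-→d2:H3→d3:-→d4:-  best=H3
  + 167.129.128.0/17 (H2) depth=17
  ? 77.50.166.9  path d0:H4→d1:-→d2:H3→d3:-→d4:-→d5:-→d6:-→d7:-→d8:-→d9:-→d10:-→d11:-→d12:H1→d13:-→d14:-→d15:-→d16:H4→d17:-→d18:-→d19:-→d20:-→d21:-→d22:-→d23:-→d24:H0→d25:H3  best=H3
  - 77.50.0.0/16 clear@16
  ? 21.95.152.55  path d0:H4→d1:-  best=H4
  ? 167.129.238.0  path d0:H4→d1:-→d2:-→d3:-→d4:-→d5:-→d6:-→d7:-→d8:H1→d9:-→d10:H4→d11:-→d12:-→d13:-→d14:-→d15:-→d16:-→d17:H2→d18:-→d19:-→d20:-→d21:-→d22:-→d23:H1  best=H1
  ? 77.50.166.98  path d0:H4→d1:-→d2:H3→d3:-→d4:-→d5:-→d6:-→d7:-→d8:-→d9:-→d10:-→d11:-→d12:H1→d13:-→d14:-→d15:-→d16:-→d17:-→d18:-→d19:-→d20:-→d21:-→d22:-→d23:-→d24:H0→d25:H3→d26:-→d27:-→d28:H1→d29:-  best=H1
  ? 77.50.166.6  path d0:H4→d1:-→d2:H3→d3:-→d4:-→d5:-→d6:-→d7:-→d8:-→d9:-→d10:-→d11:-→d12:H1→d13:-→d14:-→d15:-→d16:-→d17:-→d18:-→d19:-→d20:-→d21:-→d22:-→d23:-→d24:H0→d25:H3  best=H3

== LOOKUPS ==
["H2","H3","H0","H2","H2","H3","H1","H4","H4","H3","H3","H4","H1","H1","H3"]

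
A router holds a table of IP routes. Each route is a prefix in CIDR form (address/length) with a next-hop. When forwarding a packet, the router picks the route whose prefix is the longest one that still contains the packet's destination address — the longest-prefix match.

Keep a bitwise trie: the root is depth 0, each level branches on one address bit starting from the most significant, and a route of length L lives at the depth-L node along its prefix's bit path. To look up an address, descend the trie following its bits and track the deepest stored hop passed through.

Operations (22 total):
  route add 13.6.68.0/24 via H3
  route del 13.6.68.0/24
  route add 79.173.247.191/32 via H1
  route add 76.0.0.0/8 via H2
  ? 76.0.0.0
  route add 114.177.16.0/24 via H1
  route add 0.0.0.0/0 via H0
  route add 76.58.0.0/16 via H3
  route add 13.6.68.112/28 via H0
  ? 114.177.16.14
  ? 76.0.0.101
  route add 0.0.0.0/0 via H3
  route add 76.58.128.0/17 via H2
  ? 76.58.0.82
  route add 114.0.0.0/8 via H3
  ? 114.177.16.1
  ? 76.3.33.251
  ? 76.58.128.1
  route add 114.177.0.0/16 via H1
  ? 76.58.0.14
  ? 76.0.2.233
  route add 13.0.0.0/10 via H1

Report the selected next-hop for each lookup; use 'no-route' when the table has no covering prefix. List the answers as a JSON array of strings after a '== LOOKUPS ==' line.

Apply in order:
  add 13.6.68.0/24 -> H3 at depth 24
  del 13.6.68.0/24 (clear depth 24)
  add 79.173.247.191/32 -> H1 at depth 32
  add 76.0.0.0/8 -> H2 at depth 8
  lookup 76.0.0.0: bits 01001100 walk d0:-→d1:-→d2:-→d3:-→d4:-→d5:-→d6:-→d7:-→d8:H2 -> H2
  add 114.177.16.0/24 -> H1 at depth 24
  add 0.0.0.0/0 -> H0 at depth 0
  add 76.58.0.0/16 -> H3 at depth 16
  add 13.6.68.112/28 -> H0 at depth 28
  lookup 114.177.16.14: bits 011100101011000100010000 walk d0:H0→d1:-→d2:-→d3:-→d4:-→d5:-→d6:-→d7:-→d8:-→d9:-→d10:-→d11:-→d12:-→d13:-→d14:-→d15:-→d16:-→d17:-→d18:-→d19:-→d20:-→d21:-→d22:-→d23:-→d24:H1 -> H1
  lookup 76.0.0.101: bits 0100110000 walk d0:H0→d1:-→d2:-→d3:-→d4:-→d5:-→d6:-→d7:-→d8:H2→d9:-→d10:- -> H2
  add 0.0.0.0/0 -> H3 at depth 0
  add 76.58.128.0/17 -> H2 at depth 17
  lookup 76.58.0.82: bits 0100110000111010 walk d0:H3→d1:-→d2:-→d3:-→d4:-→d5:-→d6:-→d7:-→d8:H2→d9:-→d10:-→d11:-→d12:-→d13:-→d14:-→d15:-→d16:H3 -> H3
  add 114.0.0.0/8 -> H3 at depth 8
  lookup 114.177.16.1: bits 011100101011000100010000 walk d0:H3→d1:-→d2:-→d3:-→d4:-→d5:-→d6:-→d7:-→d8:H3→d9:-→d10:-→d11:-→d12:-→d13:-→d14:-→d15:-→d16:-→d17:-→d18:-→d19:-→d20:-→d21:-→d22:-→d23:-→d24:H1 -> H1
  lookup 76.3.33.251: bits 0100110000 walk d0:H3→d1:-→d2:-→d3:-→d4:-→d5:-→d6:-→d7:-→d8:H2→d9:-→d10:- -> H2
  lookup 76.58.128.1: bits 01001100001110101 walk d0:H3→d1:-→d2:-→d3:-→d4:-→d5:-→d6:-→d7:-→d8:H2→d9:-→d10:-→d11:-→d12:-→d13:-→d14:-→d15:-→d16:H3→d17:H2 -> H2
  add 114.177.0.0/16 -> H1 at depth 16
  lookup 76.58.0.14: bits 0100110000111010 walk d0:H3→d1:-→d2:-→d3:-→d4:-→d5:-→d6:-→d7:-→d8:H2→d9:-→d10:-→d11:-→d12:-→d13:-→d14:-→d15:-→d16:H3 -> H3
  lookup 76.0.2.233: bits 0100110000 walk d0:H3→d1:-→d2:-→d3:-→d4:-→d5:-→d6:-→d7:-→d8:H2→d9:-→d10:- -> H2
  add 13.0.0.0/10 -> H1 at depth 10

== LOOKUPS ==
["H2","H1","H2","H3","H1","H2","H2","H3","H2"]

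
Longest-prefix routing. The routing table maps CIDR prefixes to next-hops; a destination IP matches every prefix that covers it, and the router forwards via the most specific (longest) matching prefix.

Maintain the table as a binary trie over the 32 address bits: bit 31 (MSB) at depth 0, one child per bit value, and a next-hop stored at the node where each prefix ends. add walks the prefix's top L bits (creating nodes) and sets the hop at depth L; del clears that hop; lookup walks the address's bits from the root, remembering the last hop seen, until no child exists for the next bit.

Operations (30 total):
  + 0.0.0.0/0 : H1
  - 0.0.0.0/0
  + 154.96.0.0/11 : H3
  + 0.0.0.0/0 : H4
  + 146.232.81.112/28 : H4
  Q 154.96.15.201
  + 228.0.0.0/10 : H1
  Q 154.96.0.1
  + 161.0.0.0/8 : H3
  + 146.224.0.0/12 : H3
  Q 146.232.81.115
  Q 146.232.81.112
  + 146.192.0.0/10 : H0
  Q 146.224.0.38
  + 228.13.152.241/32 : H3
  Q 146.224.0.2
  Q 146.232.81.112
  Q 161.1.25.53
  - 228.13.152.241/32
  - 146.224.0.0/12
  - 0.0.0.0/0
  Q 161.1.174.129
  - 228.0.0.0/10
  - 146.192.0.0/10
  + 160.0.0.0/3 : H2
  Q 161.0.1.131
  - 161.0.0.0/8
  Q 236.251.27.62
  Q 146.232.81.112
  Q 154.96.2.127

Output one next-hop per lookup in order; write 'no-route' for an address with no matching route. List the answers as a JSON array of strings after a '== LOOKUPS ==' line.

Process each operation:
  + 0.0.0.0/0 (H1) depth=0
  del 0.0.0.0/0 (clear depth 0)
  + 154.96.0.0/11 (H3) depth=11
  + 0.0.0.0/0 (H4) depth=0
  + 146.232.81.112/28 (H4) depth=28
  Q 154.96.15.201: descend 10011010011 ; hops seen [H4,H3] ; pick H3
  + 228.0.0.0/10 (H1) depth=10
  Q 154.96.0.1: descend 10011010011 ; hops seen [H4,H3] ; pick H3
  + 161.0.0.0/8 (H3) depth=8
  + 146.224.0.0/12 (H3) depth=12
  Q 146.232.81.115: descend 1001001011101000010100010111 ; hops seen [H4,H3,H4] ; pick H4
  Q 146.232.81.112: descend 1001001011101000010100010111 ; hops seen [H4,H3,H4] ; pick H4
  + 146.192.0.0/10 (H0) depth=10
  Q 146.224.0.38: descend 100100101110 ; hops seen [H4,H0,H3] ; pick H3
  + 228.13.152.241/32 (H3) depth=32
  Q 146.224.0.2: descend 100100101110 ; hops seen [H4,H0,H3] ; pick H3
  Q 146.232.81.112: descend 1001001011101000010100010111 ; hops seen [H4,H0,H3,H4] ; pick H4
  Q 161.1.25.53: descend 10100001 ; hops seen [H4,H3] ; pick H3
  del 228.13.152.241/32 (clear depth 32)
  del 146.224.0.0/12 (clear depth 12)
  del 0.0.0.0/0 (clear depth 0)
  Q 161.1.174.129: descend 10100001 ; hops seen [H3] ; pick H3
  del 228.0.0.0/10 (clear depth 10)
  del 146.192.0.0/10 (clear depth 10)
  + 160.0.0.0/3 (H2) depth=3
  Q 161.0.1.131: descend 10100001 ; hops seen [H2,H3] ; pick H3
  del 161.0.0.0/8 (clear depth 8)
  Q 236.251.27.62: descend 1110 ; hops seen [∅] ; pick no-route
  Q 146.232.81.112: descend 1001001011101000010100010111 ; hops seen [H4] ; pick H4
  Q 154.96.2.127: descend 10011010011 ; hops seen [H3] ; pick H3

== LOOKUPS ==
["H3","H3","H4","H4","H3","H3","H4","H3","H3","H3","no-route","H4","H3"]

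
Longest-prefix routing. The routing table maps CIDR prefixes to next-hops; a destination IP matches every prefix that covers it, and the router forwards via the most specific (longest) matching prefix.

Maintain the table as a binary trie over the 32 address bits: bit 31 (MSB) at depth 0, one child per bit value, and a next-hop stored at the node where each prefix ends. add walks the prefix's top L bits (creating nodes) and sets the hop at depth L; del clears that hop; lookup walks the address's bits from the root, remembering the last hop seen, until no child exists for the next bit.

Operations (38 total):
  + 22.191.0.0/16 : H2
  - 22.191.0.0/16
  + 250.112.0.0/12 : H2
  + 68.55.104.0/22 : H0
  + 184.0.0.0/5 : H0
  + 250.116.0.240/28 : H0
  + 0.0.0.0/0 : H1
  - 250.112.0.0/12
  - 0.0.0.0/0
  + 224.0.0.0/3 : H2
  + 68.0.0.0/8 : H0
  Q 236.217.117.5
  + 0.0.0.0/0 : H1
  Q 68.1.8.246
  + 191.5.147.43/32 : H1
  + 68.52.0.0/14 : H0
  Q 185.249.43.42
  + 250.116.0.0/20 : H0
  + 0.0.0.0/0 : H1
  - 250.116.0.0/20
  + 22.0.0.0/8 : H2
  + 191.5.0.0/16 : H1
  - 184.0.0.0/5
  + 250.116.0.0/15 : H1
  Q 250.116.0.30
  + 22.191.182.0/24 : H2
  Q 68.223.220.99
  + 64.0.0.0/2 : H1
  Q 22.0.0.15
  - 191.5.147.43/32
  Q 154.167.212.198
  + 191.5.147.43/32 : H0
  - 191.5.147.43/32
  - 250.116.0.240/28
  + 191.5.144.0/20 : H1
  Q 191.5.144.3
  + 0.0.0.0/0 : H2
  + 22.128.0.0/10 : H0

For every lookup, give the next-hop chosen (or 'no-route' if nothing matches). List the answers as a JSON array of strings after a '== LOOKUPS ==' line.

Trace:
  + 22.191.0.0/16 (H2) depth=16
  del 22.191.0.0/16 (clear depth 16)
  + 250.112.0.0/12 (H2) depth=12
  + 68.55.104.0/22 (H0) depth=22
  + 184.0.0.0/5 (H0) depth=5
  + 250.116.0.240/28 (H0) depth=28
  + 0.0.0.0/0 (H1) depth=0
  del 250.112.0.0/12 (clear depth 12)
  del 0.0.0.0/0 (clear depth 0)
  + 224.0.0.0/3 (H2) depth=3
  + 68.0.0.0/8 (H0) depth=8
  Q 236.217.117.5: descend 111 ; hops seen [H2] ; pick H2
  + 0.0.0.0/0 (H1) depth=0
  Q 68.1.8.246: descend 0100010000 ; hops seen [H1,H0] ; pick H0
  + 191.5.147.43/32 (H1) depth=32
  + 68.52.0.0/14 (H0) depth=14
  Q 185.249.43.42: descend 10111 ; hops seen [H1,H0] ; pick H0
  + 250.116.0.0/20 (H0) depth=20
  + 0.0.0.0/0 (H1) depth=0
  del 250.116.0.0/20 (clear depth 20)
  + 22.0.0.0/8 (H2) depth=8
  + 191.5.0.0/16 (H1) depth=16
  del 184.0.0.0/5 (clear depth 5)
  + 250.116.0.0/15 (H1) depth=15
  Q 250.116.0.30: descend 111110100111010000000000 ; hops seen [H1,H2,H1] ; pick H1
  + 22.191.182.0/24 (H2) depth=24
  Q 68.223.220.99: descend 01000100 ; hops seen [H1,H0] ; pick H0
  + 64.0.0.0/2 (H1) depth=2
  Q 22.0.0.15: descend 00010110 ; hops seen [H1,H2] ; pick H2
  del 191.5.147.43/32 (clear depth 32)
  Q 154.167.212.198: descend 10 ; hops seen [H1] ; pick H1
  + 191.5.147.43/32 (H0) depth=32
  del 191.5.147.43/32 (clear depth 32)
  del 250.116.0.240/28 (clear depth 28)
  + 191.5.144.0/20 (H1) depth=20
  Q 191.5.144.3: descend 1011111100000101100100 ; hops seen [H1,H1,H1] ; pick H1
  + 0.0.0.0/0 (H2) depth=0
  + 22.128.0.0/10 (H0) depth=10

== LOOKUPS ==
["H2","H0","H0","H1","H0","H2","H1","H1"]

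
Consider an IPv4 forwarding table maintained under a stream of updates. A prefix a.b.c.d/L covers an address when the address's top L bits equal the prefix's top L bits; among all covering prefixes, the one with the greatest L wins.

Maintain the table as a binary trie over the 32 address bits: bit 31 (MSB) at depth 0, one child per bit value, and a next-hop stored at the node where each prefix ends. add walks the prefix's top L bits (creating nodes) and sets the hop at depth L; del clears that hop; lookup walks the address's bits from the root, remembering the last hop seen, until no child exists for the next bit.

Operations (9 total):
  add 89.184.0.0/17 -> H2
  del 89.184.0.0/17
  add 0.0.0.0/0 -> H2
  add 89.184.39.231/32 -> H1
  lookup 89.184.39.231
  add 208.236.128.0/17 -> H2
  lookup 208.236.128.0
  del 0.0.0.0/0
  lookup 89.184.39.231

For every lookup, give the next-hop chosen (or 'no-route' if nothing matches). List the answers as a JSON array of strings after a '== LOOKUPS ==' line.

Trace:
  add 89.184.0.0/17 -> H2 at depth 17
  del 89.184.0.0/17 (clear depth 17)
  add 0.0.0.0/0 -> H2 at depth 0
  add 89.184.39.231/32 -> H1 at depth 32
  lookup 89.184.39.231: bits 01011001101110000010011111100111 walk d0:H2→d1:-→d2:-→d3:-→d4:-→d5:-→d6:-→d7:-→d8:-→d9:-→d10:-→d11:-→d12:-→d13:-→d14:-→d15:-→d16:-→d17:-→d18:-→d19:-→d20:-→d21:-→d22:-→d23:-→d24:-→d25:-→d26:-→d27:-→d28:-→d29:-→d30:-→d31:-→d32:H1 -> H1
  add 208.236.128.0/17 -> H2 at depth 17
  lookup 208.236.128.0: bits 11010000111011001 walk d0:H2→d1:-→d2:-→d3:-→d4:-→d5:-→d6:-→d7:-→d8:-→d9:-→d10:-→d11:-→d12:-→d13:-→d14:-→d15:-→d16:-→d17:H2 -> H2
  del 0.0.0.0/0 (clear depth 0)
  lookup 89.184.39.231: bits 01011001101110000010011111100111 walk d0:-→d1:-→d2:-→d3:-→d4:-→d5:-→d6:-→d7:-→d8:-→d9:-→d10:-→d11:-→d12:-→d13:-→d14:-→d15:-→d16:-→d17:-→d18:-→d19:-→d20:-→d21:-→d22:-→d23:-→d24:-→d25:-→d26:-→d27:-→d28:-→d29:-→d30:-→d31:-→d32:H1 -> H1

== LOOKUPS ==
["H1","H2","H1"]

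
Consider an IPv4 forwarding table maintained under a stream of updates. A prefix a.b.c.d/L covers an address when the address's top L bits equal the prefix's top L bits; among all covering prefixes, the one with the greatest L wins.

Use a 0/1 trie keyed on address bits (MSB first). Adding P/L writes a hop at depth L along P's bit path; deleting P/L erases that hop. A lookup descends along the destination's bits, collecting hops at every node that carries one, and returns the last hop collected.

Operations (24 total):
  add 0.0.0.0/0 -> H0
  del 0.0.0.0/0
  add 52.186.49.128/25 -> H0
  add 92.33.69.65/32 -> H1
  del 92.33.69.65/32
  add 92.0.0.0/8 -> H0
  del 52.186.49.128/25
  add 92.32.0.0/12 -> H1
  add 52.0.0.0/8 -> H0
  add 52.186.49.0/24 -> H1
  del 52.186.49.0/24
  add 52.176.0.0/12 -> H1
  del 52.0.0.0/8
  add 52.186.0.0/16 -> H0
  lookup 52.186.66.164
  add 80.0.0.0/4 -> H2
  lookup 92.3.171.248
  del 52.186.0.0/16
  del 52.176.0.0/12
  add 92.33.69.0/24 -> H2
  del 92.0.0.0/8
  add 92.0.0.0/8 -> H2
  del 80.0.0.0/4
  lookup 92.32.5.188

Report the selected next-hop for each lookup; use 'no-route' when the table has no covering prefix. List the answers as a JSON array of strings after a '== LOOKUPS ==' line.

Apply in order:
  + 0.0.0.0/0 (H0) depth=0
  del 0.0.0.0/0 (clear depth 0)
  + 52.186.49.128/25 (H0) depth=25
  + 92.33.69.65/32 (H1) depth=32
  del 92.33.69.65/32 (clear depth 32)
  + 92.0.0.0/8 (H0) depth=8
  del 52.186.49.128/25 (clear depth 25)
  + 92.32.0.0/12 (H1) depth=12
  + 52.0.0.0/8 (H0) depth=8
  + 52.186.49.0/24 (H1) depth=24
  del 52.186.49.0/24 (clear depth 24)
  + 52.176.0.0/12 (H1) depth=12
  del 52.0.0.0/8 (clear depth 8)
  + 52.186.0.0/16 (H0) depth=16
  Q 52.186.66.164: descend 00110100101110100 ; hops seen [H1,H0] ; pick H0
  + 80.0.0.0/4 (H2) depth=4
  Q 92.3.171.248: descend 0101110000 ; hops seen [H2,H0] ; pick H0
  del 52.186.0.0/16 (clear depth 16)
  del 52.176.0.0/12 (clear depth 12)
  + 92.33.69.0/24 (H2) depth=24
  del 92.0.0.0/8 (clear depth 8)
  + 92.0.0.0/8 (H2) depth=8
  del 80.0.0.0/4 (clear depth 4)
  Q 92.32.5.188: descend 010111000010000 ; hops seen [H2,H1] ; pick H1

== LOOKUPS ==
["H0","H0","H1"]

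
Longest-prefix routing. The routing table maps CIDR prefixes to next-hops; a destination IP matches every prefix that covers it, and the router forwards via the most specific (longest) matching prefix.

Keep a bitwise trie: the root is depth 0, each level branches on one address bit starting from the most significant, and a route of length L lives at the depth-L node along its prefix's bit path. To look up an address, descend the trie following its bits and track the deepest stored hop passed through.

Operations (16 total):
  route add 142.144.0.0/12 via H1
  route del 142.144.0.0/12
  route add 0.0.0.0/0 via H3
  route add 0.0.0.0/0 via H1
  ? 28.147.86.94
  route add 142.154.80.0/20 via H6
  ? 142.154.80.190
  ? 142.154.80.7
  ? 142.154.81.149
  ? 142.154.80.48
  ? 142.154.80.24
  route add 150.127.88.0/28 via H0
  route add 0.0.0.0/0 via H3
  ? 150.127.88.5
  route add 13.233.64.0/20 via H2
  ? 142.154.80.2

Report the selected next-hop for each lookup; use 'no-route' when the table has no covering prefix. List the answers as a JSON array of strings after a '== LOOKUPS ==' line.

Trace:
  + 142.144.0.0/12 (H1) depth=12
  - 142.144.0.0/12 clear@12
  + 0.0.0.0/0 (H3) depth=0
  + 0.0.0.0/0 (H1) depth=0
  ? 28.147.86.94  path d0:H1  best=H1
  + 142.154.80.0/20 (H6) depth=20
  ? 142.154.80.190  path d0:H1→d1:-→d2:-→d3:-→d4:-→d5:-→d6:-→d7:-→d8:-→d9:-→d10:-→d11:-→d12:-→d13:-→d14:-→d15:-→d16:-→d17:-→d18:-→d19:-→d20:H6  best=H6
  ? 142.154.80.7  path d0:H1→d1:-→d2:-→d3:-→d4:-→d5:-→d6:-→d7:-→d8:-→d9:-→d10:-→d11:-→d12:-→d13:-→d14:-→d15:-→d16:-→d17:-→d18:-→d19:-→d20:H6  best=H6
  ? 142.154.81.149  path d0:H1→d1:-→d2:-→d3:-→d4:-→d5:-→d6:-→d7:-→d8:-→d9:-→d10:-→d11:-→d12:-→d13:-→d14:-→d15:-→d16:-→d17:-→d18:-→d19:-→d20:H6  best=H6
  ? 142.154.80.48  path d0:H1→d1:-→d2:-→d3:-→d4:-→d5:-→d6:-→d7:-→d8:-→d9:-→d10:-→d11:-→d12:-→d13:-→d14:-→d15:-→d16:-→d17:-→d18:-→d19:-→d20:H6  best=H6
  ? 142.154.80.24  path d0:H1→d1:-→d2:-→d3:-→d4:-→d5:-→d6:-→d7:-→d8:-→d9:-→d10:-→d11:-→d12:-→d13:-→d14:-→d15:-→d16:-→d17:-→d18:-→d19:-→d20:H6  best=H6
  + 150.127.88.0/28 (H0) depth=28
  + 0.0.0.0/0 (H3) depth=0
  ? 150.127.88.5  path d0:H3→d1:-→d2:-→d3:-→d4:-→d5:-→d6:-→d7:-→d8:-→d9:-→d10:-→d11:-→d12:-→d13:-→d14:-→d15:-→d16:-→d17:-→d18:-→d19:-→d20:-→d21:-→d22:-→d23:-→d24:-→d25:-→d26:-→d27:-→d28:H0  best=H0
  + 13.233.64.0/20 (H2) depth=20
  ? 142.154.80.2  path d0:H3→d1:-→d2:-→d3:-→d4:-→d5:-→d6:-→d7:-→d8:-→d9:-→d10:-→d11:-→d12:-→d13:-→d14:-→d15:-→d16:-→d17:-→d18:-→d19:-→d20:H6  best=H6

== LOOKUPS ==
["H1","H6","H6","H6","H6","H6","H0","H6"]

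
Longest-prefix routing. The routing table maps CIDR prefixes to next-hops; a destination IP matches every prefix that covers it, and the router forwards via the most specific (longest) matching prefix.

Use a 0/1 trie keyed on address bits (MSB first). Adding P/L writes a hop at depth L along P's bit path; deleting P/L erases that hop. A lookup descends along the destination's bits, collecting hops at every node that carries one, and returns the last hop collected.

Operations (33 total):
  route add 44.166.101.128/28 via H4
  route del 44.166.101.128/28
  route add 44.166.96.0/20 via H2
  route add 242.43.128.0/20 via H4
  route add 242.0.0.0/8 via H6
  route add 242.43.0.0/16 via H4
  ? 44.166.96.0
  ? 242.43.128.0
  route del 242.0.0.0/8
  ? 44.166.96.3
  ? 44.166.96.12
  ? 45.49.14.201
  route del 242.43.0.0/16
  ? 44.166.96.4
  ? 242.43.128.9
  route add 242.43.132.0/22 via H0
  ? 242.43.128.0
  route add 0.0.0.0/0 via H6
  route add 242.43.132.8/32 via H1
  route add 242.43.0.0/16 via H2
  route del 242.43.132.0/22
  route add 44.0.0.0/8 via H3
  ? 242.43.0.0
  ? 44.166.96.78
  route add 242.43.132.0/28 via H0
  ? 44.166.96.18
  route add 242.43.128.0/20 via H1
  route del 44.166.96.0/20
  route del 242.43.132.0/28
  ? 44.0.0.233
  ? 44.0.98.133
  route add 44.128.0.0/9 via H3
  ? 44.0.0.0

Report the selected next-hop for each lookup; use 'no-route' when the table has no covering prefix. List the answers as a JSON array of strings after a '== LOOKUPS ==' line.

Process each operation:
  add 44.166.101.128/28 -> H4 at depth 28
  del 44.166.101.128/28 (clear depth 28)
  add 44.166.96.0/20 -> H2 at depth 20
  add 242.43.128.0/20 -> H4 at depth 20
  add 242.0.0.0/8 -> H6 at depth 8
  add 242.43.0.0/16 -> H4 at depth 16
  ? 44.166.96.0  path d0:-→d1:-→d2:-→d3:-→d4:-→d5:-→d6:-→d7:-→d8:-→d9:-→d10:-→d11:-→d12:-→d13:-→d14:-→d15:-→d16:-→d17:-→d18:-→d19:-→d20:H2→d21:-  best=H2
  ? 242.43.128.0  path d0:-→d1:-→d2:-→d3:-→d4:-→d5:-→d6:-→d7:-→d8:H6→d9:-→d10:-→d11:-→d12:-→d13:-→d14:-→d15:-→d16:H4→d17:-→d18:-→d19:-→d20:H4  best=H4
  del 242.0.0.0/8 (clear depth 8)
  ? 44.166.96.3  path d0:-→d1:-→d2:-→d3:-→d4:-→d5:-→d6:-→d7:-→d8:-→d9:-→d10:-→d11:-→d12:-→d13:-→d14:-→d15:-→d16:-→d17:-→d18:-→d19:-→d20:H2→d21:-  best=H2
  ? 44.166.96.12  path d0:-→d1:-→d2:-→d3:-→d4:-→d5:-→d6:-→d7:-→d8:-→d9:-→d10:-→d11:-→d12:-→d13:-→d14:-→d15:-→d16:-→d17:-→d18:-→d19:-→d20:H2→d21:-  best=H2
  ? 45.49.14.201  path d0:-→d1:-→d2:-→d3:-→d4:-→d5:-→d6:-→d7:-  best=no-route
  del 242.43.0.0/16 (clear depth 16)
  ? 44.166.96.4  path d0:-→d1:-→d2:-→d3:-→d4:-→d5:-→d6:-→d7:-→d8:-→d9:-→d10:-→d11:-→d12:-→d13:-→d14:-→d15:-→d16:-→d17:-→d18:-→d19:-→d20:H2→d21:-  best=H2
  ? 242.43.128.9  path d0:-→d1:-→d2:-→d3:-→d4:-→d5:-→d6:-→d7:-→d8:-→d9:-→d10:-→d11:-→d12:-→d13:-→d14:-→d15:-→d16:-→d17:-→d18:-→d19:-→d20:H4  best=H4
  add 242.43.132.0/22 -> H0 at depth 22
  ? 242.43.128.0  path d0:-→d1:-→d2:-→d3:-→d4:-→d5:-→d6:-→d7:-→d8:-→d9:-→d10:-→d11:-→d12:-→d13:-→d14:-→d15:-→d16:-→d17:-→d18:-→d19:-→d20:H4→d21:-  best=H4
  add 0.0.0.0/0 -> H6 at depth 0
  add 242.43.132.8/32 -> H1 at depth 32
  add 242.43.0.0/16 -> H2 at depth 16
  del 242.43.132.0/22 (clear depth 22)
  add 44.0.0.0/8 -> H3 at depth 8
  ? 242.43.0.0  path d0:H6→d1:-→d2:-→d3:-→d4:-→d5:-→d6:-→d7:-→d8:-→d9:-→d10:-→d11:-→d12:-→d13:-→d14:-→d15:-→d16:H2  best=H2
  ? 44.166.96.78  path d0:H6→d1:-→d2:-→d3:-→d4:-→d5:-→d6:-→d7:-→d8:H3→d9:-→d10:-→d11:-→d12:-→d13:-→d14:-→d15:-→d16:-→d17:-→d18:-→d19:-→d20:H2→d21:-  best=H2
  add 242.43.132.0/28 -> H0 at depth 28
  ? 44.166.96.18  path d0:H6→d1:-→d2:-→d3:-→d4:-→d5:-→d6:-→d7:-→d8:H3→d9:-→d10:-→d11:-→d12:-→d13:-→d14:-→d15:-→d16:-→d17:-→d18:-→d19:-→d20:H2→d21:-  best=H2
  add 242.43.128.0/20 -> H1 at depth 20
  del 44.166.96.0/20 (clear depth 20)
  del 242.43.132.0/28 (clear depth 28)
  ? 44.0.0.233  path d0:H6→d1:-→d2:-→d3:-→d4:-→d5:-→d6:-→d7:-→d8:H3  best=H3
  ? 44.0.98.133  path d0:H6→d1:-→d2:-→d3:-→d4:-→d5:-→d6:-→d7:-→d8:H3  best=H3
  add 44.128.0.0/9 -> H3 at depth 9
  ? 44.0.0.0  path d0:H6→d1:-→d2:-→d3:-→d4:-→d5:-→d6:-→d7:-→d8:H3  best=H3

== LOOKUPS ==
["H2","H4","H2","H2","no-route","H2","H4","H4","H2","H2","H2","H3","H3","H3"]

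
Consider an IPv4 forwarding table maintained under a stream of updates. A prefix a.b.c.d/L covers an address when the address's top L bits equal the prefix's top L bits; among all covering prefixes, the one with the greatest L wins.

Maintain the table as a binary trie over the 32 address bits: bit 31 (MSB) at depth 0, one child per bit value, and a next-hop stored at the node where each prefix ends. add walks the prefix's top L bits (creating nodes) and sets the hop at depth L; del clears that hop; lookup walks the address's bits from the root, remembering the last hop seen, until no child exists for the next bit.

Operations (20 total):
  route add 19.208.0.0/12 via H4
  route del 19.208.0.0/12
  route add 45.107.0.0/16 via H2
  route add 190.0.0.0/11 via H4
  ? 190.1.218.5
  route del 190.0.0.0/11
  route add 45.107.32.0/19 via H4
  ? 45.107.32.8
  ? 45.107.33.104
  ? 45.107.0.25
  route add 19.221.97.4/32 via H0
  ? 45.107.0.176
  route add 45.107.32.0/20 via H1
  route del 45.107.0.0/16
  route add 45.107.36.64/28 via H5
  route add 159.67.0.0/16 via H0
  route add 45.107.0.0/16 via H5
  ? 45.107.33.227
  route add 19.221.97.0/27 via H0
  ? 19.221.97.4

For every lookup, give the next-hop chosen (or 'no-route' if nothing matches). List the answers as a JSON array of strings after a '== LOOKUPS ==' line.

Apply in order:
  + 19.208.0.0/12 (H4) depth=12
  del 19.208.0.0/12 (clear depth 12)
  + 45.107.0.0/16 (H2) depth=16
  + 190.0.0.0/11 (H4) depth=11
  lookup 190.1.218.5: bits 10111110000 walk d0:-→d1:-→d2:-→d3:-→d4:-→d5:-→d6:-→d7:-→d8:-→d9:-→d10:-→d11:H4 -> H4
  del 190.0.0.0/11 (clear depth 11)
  + 45.107.32.0/19 (H4) depth=19
  lookup 45.107.32.8: bits 0010110101101011001 walk d0:-→d1:-→d2:-→d3:-→d4:-→d5:-→d6:-→d7:-→d8:-→d9:-→d10:-→d11:-→d12:-→d13:-→d14:-→d15:-→d16:H2→d17:-→d18:-→d19:H4 -> H4
  lookup 45.107.33.104: bits 0010110101101011001 walk d0:-→d1:-→d2:-→d3:-→d4:-→d5:-→d6:-→d7:-→d8:-→d9:-→d10:-→d11:-→d12:-→d13:-→d14:-→d15:-→d16:H2→d17:-→d18:-→d19:H4 -> H4
  lookup 45.107.0.25: bits 001011010110101100 walk d0:-→d1:-→d2:-→d3:-→d4:-→d5:-→d6:-→d7:-→d8:-→d9:-→d10:-→d11:-→d12:-→d13:-→d14:-→d15:-→d16:H2→d17:-→d18:- -> H2
  + 19.221.97.4/32 (H0) depth=32
  lookup 45.107.0.176: bits 001011010110101100 walk d0:-→d1:-→d2:-→d3:-→d4:-→d5:-→d6:-→d7:-→d8:-→d9:-→d10:-→d11:-→d12:-→d13:-→d14:-→d15:-→d16:H2→d17:-→d18:- -> H2
  + 45.107.32.0/20 (H1) depth=20
  del 45.107.0.0/16 (clear depth 16)
  + 45.107.36.64/28 (H5) depth=28
  + 159.67.0.0/16 (H0) depth=16
  + 45.107.0.0/16 (H5) depth=16
  lookup 45.107.33.227: bits 001011010110101100100 walk d0:-→d1:-→d2:-→d3:-→d4:-→d5:-→d6:-→d7:-→d8:-→d9:-→d10:-→d11:-→d12:-→d13:-→d14:-→d15:-→d16:H5→d17:-→d18:-→d19:H4→d20:H1→d21:- -> H1
  + 19.221.97.0/27 (H0) depth=27
  lookup 19.221.97.4: bits 00010011110111010110000100000100 walk d0:-→d1:-→d2:-→d3:-→d4:-→d5:-→d6:-→d7:-→d8:-→d9:-→d10:-→d11:-→d12:-→d13:-→d14:-→d15:-→d16:-→d17:-→d18:-→d19:-→d20:-→d21:-→d22:-→d23:-→d24:-→d25:-→d26:-→d27:H0→d28:-→d29:-→d30:-→d31:-→d32:H0 -> H0

== LOOKUPS ==
["H4","H4","H4","H2","H2","H1","H0"]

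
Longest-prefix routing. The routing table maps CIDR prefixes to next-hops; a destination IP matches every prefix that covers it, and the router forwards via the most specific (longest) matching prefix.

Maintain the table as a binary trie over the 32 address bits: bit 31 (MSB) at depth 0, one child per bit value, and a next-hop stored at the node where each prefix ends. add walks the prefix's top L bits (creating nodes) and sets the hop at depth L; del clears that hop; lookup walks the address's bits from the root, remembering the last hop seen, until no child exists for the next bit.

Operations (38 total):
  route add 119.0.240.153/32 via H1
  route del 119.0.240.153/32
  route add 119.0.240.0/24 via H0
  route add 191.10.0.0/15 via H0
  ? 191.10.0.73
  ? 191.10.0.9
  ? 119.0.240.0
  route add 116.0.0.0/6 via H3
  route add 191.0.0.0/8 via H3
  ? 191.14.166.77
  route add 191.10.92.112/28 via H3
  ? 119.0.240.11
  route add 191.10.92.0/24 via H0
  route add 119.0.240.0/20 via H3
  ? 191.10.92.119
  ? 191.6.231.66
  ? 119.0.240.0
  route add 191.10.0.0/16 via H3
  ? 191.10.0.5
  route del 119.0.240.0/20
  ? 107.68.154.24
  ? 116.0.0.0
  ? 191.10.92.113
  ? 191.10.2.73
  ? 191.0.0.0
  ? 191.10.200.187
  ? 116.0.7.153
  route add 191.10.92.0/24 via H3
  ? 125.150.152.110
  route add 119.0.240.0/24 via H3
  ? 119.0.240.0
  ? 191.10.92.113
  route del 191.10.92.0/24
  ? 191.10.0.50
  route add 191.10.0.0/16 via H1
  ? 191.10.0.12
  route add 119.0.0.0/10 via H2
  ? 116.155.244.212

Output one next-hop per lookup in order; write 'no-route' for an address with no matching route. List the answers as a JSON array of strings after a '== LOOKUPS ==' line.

Process each operation:
  + 119.0.240.153/32 (H1) depth=32
  del 119.0.240.153/32 (clear depth 32)
  + 119.0.240.0/24 (H0) depth=24
  + 191.10.0.0/15 (H0) depth=15
  Q 191.10.0.73: descend 101111110000101 ; hops seen [H0] ; pick H0
  Q 191.10.0.9: descend 101111110000101 ; hops seen [H0] ; pick H0
  Q 119.0.240.0: descend 011101110000000011110000 ; hops seen [H0] ; pick H0
  + 116.0.0.0/6 (H3) depth=6
  + 191.0.0.0/8 (H3) depth=8
  Q 191.14.166.77: descend 1011111100001 ; hops seen [H3] ; pick H3
  + 191.10.92.112/28 (H3) depth=28
  Q 119.0.240.11: descend 011101110000000011110000 ; hops seen [H3,H0] ; pick H0
  + 191.10.92.0/24 (H0) depth=24
  + 119.0.240.0/20 (H3) depth=20
  Q 191.10.92.119: descend 1011111100001010010111000111 ; hops seen [H3,H0,H0,H3] ; pick H3
  Q 191.6.231.66: descend 101111110000 ; hops seen [H3] ; pick H3
  Q 119.0.240.0: descend 011101110000000011110000 ; hops seen [H3,H3,H0] ; pick H0
  + 191.10.0.0/16 (H3) depth=16
  Q 191.10.0.5: descend 10111111000010100 ; hops seen [H3,H0,H3] ; pick H3
  del 119.0.240.0/20 (clear depth 20)
  Q 107.68.154.24: descend 011 ; hops seen [∅] ; pick no-route
  Q 116.0.0.0: descend 011101 ; hops seen [H3] ; pick H3
  Q 191.10.92.113: descend 1011111100001010010111000111 ; hops seen [H3,H0,H3,H0,H3] ; pick H3
  Q 191.10.2.73: descend 10111111000010100 ; hops seen [H3,H0,H3] ; pick H3
  Q 191.0.0.0: descend 101111110000 ; hops seen [H3] ; pick H3
  Q 191.10.200.187: descend 1011111100001010 ; hops seen [H3,H0,H3] ; pick H3
  Q 116.0.7.153: descend 011101 ; hops seen [H3] ; pick H3
  + 191.10.92.0/24 (H3) depth=24
  Q 125.150.152.110: descend 0111 ; hops seen [∅] ; pick no-route
  + 119.0.240.0/24 (H3) depth=24
  Q 119.0.240.0: descend 011101110000000011110000 ; hops seen [H3,H3] ; pick H3
  Q 191.10.92.113: descend 1011111100001010010111000111 ; hops seen [H3,H0,H3,H3,H3] ; pick H3
  del 191.10.92.0/24 (clear depth 24)
  Q 191.10.0.50: descend 10111111000010100 ; hops seen [H3,H0,H3] ; pick H3
  + 191.10.0.0/16 (H1) depth=16
  Q 191.10.0.12: descend 10111111000010100 ; hops seen [H3,H0,H1] ; pick H1
  + 119.0.0.0/10 (H2) depth=10
  Q 116.155.244.212: descend 011101 ; hops seen [H3] ; pick H3

== LOOKUPS ==
["H0","H0","H0","H3","H0","H3","H3","H0","H3","no-route","H3","H3","H3","H3","H3","H3","no-route","H3","H3","H3","H1","H3"]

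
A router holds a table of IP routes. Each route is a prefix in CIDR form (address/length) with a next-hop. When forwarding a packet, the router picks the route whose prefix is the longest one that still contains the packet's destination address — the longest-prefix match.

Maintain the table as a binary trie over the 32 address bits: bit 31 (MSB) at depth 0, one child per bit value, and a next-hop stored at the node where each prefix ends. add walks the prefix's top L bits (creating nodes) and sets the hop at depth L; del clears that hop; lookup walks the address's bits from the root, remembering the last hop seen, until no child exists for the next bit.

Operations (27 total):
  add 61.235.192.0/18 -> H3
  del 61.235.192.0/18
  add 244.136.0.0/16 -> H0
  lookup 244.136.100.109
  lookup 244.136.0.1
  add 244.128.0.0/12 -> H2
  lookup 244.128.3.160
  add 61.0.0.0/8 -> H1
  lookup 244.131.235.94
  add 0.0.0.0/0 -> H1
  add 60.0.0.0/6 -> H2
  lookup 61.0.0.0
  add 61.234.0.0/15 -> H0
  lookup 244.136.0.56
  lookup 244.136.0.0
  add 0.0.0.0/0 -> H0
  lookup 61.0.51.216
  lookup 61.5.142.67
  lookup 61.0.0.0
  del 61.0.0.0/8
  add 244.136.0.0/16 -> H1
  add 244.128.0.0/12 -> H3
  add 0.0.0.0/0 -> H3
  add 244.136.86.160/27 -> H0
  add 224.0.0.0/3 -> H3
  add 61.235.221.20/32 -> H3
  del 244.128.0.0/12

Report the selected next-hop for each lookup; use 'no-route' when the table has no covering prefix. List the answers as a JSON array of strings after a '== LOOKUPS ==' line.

Trace:
  add 61.235.192.0/18 -> H3 at depth 18
  del 61.235.192.0/18 (clear depth 18)
  add 244.136.0.0/16 -> H0 at depth 16
  Q 244.136.100.109: descend 1111010010001000 ; hops seen [H0] ; pick H0
  Q 244.136.0.1: descend 1111010010001000 ; hops seen [H0] ; pick H0
  add 244.128.0.0/12 -> H2 at depth 12
  Q 244.128.3.160: descend 111101001000 ; hops seen [H2] ; pick H2
  add 61.0.0.0/8 -> H1 at depth 8
  Q 244.131.235.94: descend 111101001000 ; hops seen [H2] ; pick H2
  add 0.0.0.0/0 -> H1 at depth 0
  add 60.0.0.0/6 -> H2 at depth 6
  Q 61.0.0.0: descend 00111101 ; hops seen [H1,H2,H1] ; pick H1
  add 61.234.0.0/15 -> H0 at depth 15
  Q 244.136.0.56: descend 1111010010001000 ; hops seen [H1,H2,H0] ; pick H0
  Q 244.136.0.0: descend 1111010010001000 ; hops seen [H1,H2,H0] ; pick H0
  add 0.0.0.0/0 -> H0 at depth 0
  Q 61.0.51.216: descend 00111101 ; hops seen [H0,H2,H1] ; pick H1
  Q 61.5.142.67: descend 00111101 ; hops seen [H0,H2,H1] ; pick H1
  Q 61.0.0.0: descend 00111101 ; hops seen [H0,H2,H1] ; pick H1
  del 61.0.0.0/8 (clear depth 8)
  add 244.136.0.0/16 -> H1 at depth 16
  add 244.128.0.0/12 -> H3 at depth 12
  add 0.0.0.0/0 -> H3 at depth 0
  add 244.136.86.160/27 -> H0 at depth 27
  add 224.0.0.0/3 -> H3 at depth 3
  add 61.235.221.20/32 -> H3 at depth 32
  del 244.128.0.0/12 (clear depth 12)

== LOOKUPS ==
["H0","H0","H2","H2","H1","H0","H0","H1","H1","H1"]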